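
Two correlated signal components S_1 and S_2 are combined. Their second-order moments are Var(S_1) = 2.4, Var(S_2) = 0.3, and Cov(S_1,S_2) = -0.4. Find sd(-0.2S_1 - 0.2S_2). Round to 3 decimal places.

0.276

Var(-0.2S_1 - 0.2S_2) = (-0.2)²·Var(S_1) + (-0.2)²·Var(S_2) + 2·(-0.2)·(-0.2)·Cov(S_1,S_2)
= 0.04·2.4 + 0.04·0.3 + 0.08·-0.4 = 0.076
sd(-0.2S_1 - 0.2S_2) = √0.076 ≈ 0.276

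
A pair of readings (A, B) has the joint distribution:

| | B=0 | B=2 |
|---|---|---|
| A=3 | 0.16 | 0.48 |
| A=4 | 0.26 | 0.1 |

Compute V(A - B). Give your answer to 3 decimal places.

1.640

E[A] = 3.36,  E[B] = 1.16,  E[AB] = 3.68
V(A) = 11.52 − (3.36)² = 0.2304;  V(B) = 2.32 − (1.16)² = 0.9744
Cov(A,B) = 3.68 − (3.36)(1.16) = -0.2176
V(A - B) = (1)²·0.2304 + (-1)²·0.9744 + 2·(1)·(-1)·-0.2176 = 1.64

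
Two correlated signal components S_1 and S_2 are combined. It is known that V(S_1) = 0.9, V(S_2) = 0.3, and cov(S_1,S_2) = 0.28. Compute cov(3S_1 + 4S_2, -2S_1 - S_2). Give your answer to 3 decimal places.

cov(3S_1 + 4S_2, -2S_1 - S_2) = (3)(-2)V(S_1) + (4)(-1)V(S_2) + [(3)(-1) + (4)(-2)]cov(S_1,S_2)
= -6·0.9 + -4·0.3 + -11·0.28 = -9.68

-9.680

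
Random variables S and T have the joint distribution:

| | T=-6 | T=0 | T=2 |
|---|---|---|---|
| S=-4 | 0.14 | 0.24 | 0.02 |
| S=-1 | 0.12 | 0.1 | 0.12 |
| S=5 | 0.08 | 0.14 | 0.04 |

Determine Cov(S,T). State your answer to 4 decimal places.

0.6048

E[S] = -0.64,  E[T] = -1.68
E[ST] = 1.68
Cov(S,T) = E[ST] − E[S]E[T] = 1.68 − (-0.64)(-1.68) = 0.6048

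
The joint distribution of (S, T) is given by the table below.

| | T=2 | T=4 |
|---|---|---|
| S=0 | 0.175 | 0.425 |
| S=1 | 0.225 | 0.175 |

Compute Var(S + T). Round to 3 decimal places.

E[S] = 0.4,  E[T] = 3.2,  E[ST] = 1.15
Var(S) = 0.4 − (0.4)² = 0.24;  Var(T) = 11.2 − (3.2)² = 0.96
Cov(S,T) = 1.15 − (0.4)(3.2) = -0.13
Var(S + T) = (1)²·0.24 + (1)²·0.96 + 2·(1)·(1)·-0.13 = 0.94

0.940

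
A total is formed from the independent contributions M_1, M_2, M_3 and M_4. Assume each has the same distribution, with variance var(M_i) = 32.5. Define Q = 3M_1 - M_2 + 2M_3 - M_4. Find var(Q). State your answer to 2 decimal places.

By independence, var(Q) = (3)²var(M_1) + (-1)²var(M_2) + (2)²var(M_3) + (-1)²var(M_4)
= (3)²·32.5 + (-1)²·32.5 + (2)²·32.5 + (-1)²·32.5 = 487.5

487.50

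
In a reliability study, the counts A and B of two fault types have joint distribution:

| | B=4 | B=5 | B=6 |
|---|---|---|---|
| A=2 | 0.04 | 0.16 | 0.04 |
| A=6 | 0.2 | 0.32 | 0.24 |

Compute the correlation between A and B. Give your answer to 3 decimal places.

0.031

E[A] = 5.04,  E[B] = 5.04
E[AB] = 25.44
cov(A,B) = E[AB] − E[A]E[B] = 25.44 − (5.04)(5.04) = 0.0384
var(A) = 2.9184,  var(B) = 0.5184
ρ = 0.0384 / √(2.9184·0.5184) ≈ 0.031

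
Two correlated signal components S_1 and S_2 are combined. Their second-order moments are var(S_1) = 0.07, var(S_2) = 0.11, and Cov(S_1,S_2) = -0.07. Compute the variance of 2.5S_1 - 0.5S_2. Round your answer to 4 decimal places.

0.6400

var(2.5S_1 - 0.5S_2) = (2.5)²·var(S_1) + (-0.5)²·var(S_2) + 2·(2.5)·(-0.5)·Cov(S_1,S_2)
= 6.25·0.07 + 0.25·0.11 + -2.5·-0.07 = 0.64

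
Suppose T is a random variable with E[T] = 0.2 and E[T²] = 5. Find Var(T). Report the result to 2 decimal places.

Var(T) = 5 − (0.2)² = 4.96

4.96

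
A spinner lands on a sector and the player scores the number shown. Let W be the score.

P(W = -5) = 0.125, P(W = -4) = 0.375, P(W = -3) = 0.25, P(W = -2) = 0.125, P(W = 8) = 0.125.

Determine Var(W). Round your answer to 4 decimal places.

15.3594

E[W] = (-5)(0.125) + (-4)(0.375) + (-3)(0.25) + (-2)(0.125) + (8)(0.125) = -2.125
E[W²] = (-5)²(0.125) + (-4)²(0.375) + (-3)²(0.25) + (-2)²(0.125) + (8)²(0.125) = 19.875
Var(W) = E[W²] − (E[W])² = 19.875 − (-2.125)² = 15.359375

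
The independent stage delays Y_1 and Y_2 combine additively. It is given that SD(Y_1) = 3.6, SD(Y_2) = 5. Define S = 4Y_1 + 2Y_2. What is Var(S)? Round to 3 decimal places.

307.360

Var(Y_1) = 12.96, Var(Y_2) = 25
By independence, Var(S) = (4)²Var(Y_1) + (2)²Var(Y_2)
= (4)²·12.96 + (2)²·25 = 307.36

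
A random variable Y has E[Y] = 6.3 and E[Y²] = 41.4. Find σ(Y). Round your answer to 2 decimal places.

V(Y) = 41.4 − (6.3)² = 1.71
σ(Y) = √1.71 ≈ 1.31

1.31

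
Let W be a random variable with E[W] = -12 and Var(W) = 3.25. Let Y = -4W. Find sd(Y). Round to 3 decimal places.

Var(-4W) = (-4)²·3.25 = 52
sd(Y) = √52 ≈ 7.211

7.211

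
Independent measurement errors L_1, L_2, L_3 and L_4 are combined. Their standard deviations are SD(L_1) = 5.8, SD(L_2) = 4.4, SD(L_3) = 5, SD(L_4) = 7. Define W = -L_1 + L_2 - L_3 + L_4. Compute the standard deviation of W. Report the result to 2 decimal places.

Var(L_1) = 33.64, Var(L_2) = 19.36, Var(L_3) = 25, Var(L_4) = 49
By independence, Var(W) = (-1)²Var(L_1) + (1)²Var(L_2) + (-1)²Var(L_3) + (1)²Var(L_4)
= (-1)²·33.64 + (1)²·19.36 + (-1)²·25 + (1)²·49 = 127
SD(W) = √127 ≈ 11.27

11.27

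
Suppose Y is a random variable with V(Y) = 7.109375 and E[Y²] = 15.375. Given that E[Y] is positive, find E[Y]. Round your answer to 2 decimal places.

(E[Y])² = E[Y²] − V(Y) = 15.375 − 7.109375 = 8.265625
E[Y] = √8.265625 = 2.875

2.88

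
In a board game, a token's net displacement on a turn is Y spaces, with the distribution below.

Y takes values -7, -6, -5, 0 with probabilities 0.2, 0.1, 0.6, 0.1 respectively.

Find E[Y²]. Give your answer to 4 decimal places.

E[Y²] = (-7)²(0.2) + (-6)²(0.1) + (-5)²(0.6) + (0)²(0.1) = 28.4

28.4000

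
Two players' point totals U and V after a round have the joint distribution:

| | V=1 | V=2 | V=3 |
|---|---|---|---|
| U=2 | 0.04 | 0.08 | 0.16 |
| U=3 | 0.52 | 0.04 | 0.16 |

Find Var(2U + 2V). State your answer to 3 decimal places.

E[U] = 2.72,  E[V] = 1.76,  E[UV] = 4.6
Var(U) = 7.6 − (2.72)² = 0.2016;  Var(V) = 3.92 − (1.76)² = 0.8224
Cov(U,V) = 4.6 − (2.72)(1.76) = -0.1872
Var(2U + 2V) = (2)²·0.2016 + (2)²·0.8224 + 2·(2)·(2)·-0.1872 = 2.5984

2.598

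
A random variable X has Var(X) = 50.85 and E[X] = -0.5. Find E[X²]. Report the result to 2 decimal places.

E[X²] = Var(X) + (E[X])² = 50.85 + (-0.5)² = 51.1

51.10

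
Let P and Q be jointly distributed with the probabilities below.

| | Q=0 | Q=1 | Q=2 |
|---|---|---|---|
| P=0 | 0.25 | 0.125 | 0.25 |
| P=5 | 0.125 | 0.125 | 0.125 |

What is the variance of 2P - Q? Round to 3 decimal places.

24.188

E[P] = 1.875,  E[Q] = 1,  E[PQ] = 1.875
Var(P) = 9.375 − (1.875)² = 5.859375;  Var(Q) = 1.75 − (1)² = 0.75
Cov(P,Q) = 1.875 − (1.875)(1) = 0
Var(2P - Q) = (2)²·5.859375 + (-1)²·0.75 + 2·(2)·(-1)·0 = 24.1875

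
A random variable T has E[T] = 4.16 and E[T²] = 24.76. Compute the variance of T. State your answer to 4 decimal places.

V(T) = 24.76 − (4.16)² = 7.4544

7.4544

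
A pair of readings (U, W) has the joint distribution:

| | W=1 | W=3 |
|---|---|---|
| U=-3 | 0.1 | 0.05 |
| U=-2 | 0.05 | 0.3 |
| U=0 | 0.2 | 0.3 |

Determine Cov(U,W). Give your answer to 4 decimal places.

E[U] = -1.15,  E[W] = 2.3
E[UW] = -2.65
Cov(U,W) = E[UW] − E[U]E[W] = -2.65 − (-1.15)(2.3) = -0.005

-0.0050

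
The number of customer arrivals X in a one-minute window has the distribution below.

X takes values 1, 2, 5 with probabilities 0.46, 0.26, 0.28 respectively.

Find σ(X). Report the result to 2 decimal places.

E[X] = (1)(0.46) + (2)(0.26) + (5)(0.28) = 2.38
E[X²] = (1)²(0.46) + (2)²(0.26) + (5)²(0.28) = 8.5
var(X) = E[X²] − (E[X])² = 8.5 − (2.38)² = 2.8356
σ(X) = √2.8356 ≈ 1.68

1.68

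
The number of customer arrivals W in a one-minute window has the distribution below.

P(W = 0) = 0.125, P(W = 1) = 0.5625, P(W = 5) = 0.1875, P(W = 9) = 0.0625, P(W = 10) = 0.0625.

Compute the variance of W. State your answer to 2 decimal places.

9.34

E[W] = (0)(0.125) + (1)(0.5625) + (5)(0.1875) + (9)(0.0625) + (10)(0.0625) = 2.6875
E[W²] = (0)²(0.125) + (1)²(0.5625) + (5)²(0.1875) + (9)²(0.0625) + (10)²(0.0625) = 16.5625
Var(W) = E[W²] − (E[W])² = 16.5625 − (2.6875)² = 9.33984375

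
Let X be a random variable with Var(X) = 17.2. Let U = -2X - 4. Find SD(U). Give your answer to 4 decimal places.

Var(-2X - 4) = (-2)²·17.2 = 68.8
SD(U) = √68.8 ≈ 8.2946

8.2946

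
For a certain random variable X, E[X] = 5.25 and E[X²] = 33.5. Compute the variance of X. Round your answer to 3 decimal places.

5.938

var(X) = 33.5 − (5.25)² = 5.9375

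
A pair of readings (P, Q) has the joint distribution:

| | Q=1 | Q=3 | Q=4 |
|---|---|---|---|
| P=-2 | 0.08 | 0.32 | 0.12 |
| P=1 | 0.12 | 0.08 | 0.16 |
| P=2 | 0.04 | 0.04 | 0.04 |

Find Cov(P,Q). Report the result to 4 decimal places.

E[P] = -0.44,  E[Q] = 2.84
E[PQ] = -1.4
Cov(P,Q) = E[PQ] − E[P]E[Q] = -1.4 − (-0.44)(2.84) = -0.1504

-0.1504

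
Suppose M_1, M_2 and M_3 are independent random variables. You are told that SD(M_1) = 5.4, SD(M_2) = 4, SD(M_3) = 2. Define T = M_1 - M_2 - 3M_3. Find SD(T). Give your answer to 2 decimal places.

9.01

Var(M_1) = 29.16, Var(M_2) = 16, Var(M_3) = 4
By independence, Var(T) = (1)²Var(M_1) + (-1)²Var(M_2) + (-3)²Var(M_3)
= (1)²·29.16 + (-1)²·16 + (-3)²·4 = 81.16
SD(T) = √81.16 ≈ 9.01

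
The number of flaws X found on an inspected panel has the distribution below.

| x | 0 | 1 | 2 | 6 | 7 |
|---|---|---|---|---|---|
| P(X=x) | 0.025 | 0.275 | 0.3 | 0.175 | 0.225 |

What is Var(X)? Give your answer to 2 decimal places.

6.55

E[X] = (0)(0.025) + (1)(0.275) + (2)(0.3) + (6)(0.175) + (7)(0.225) = 3.5
E[X²] = (0)²(0.025) + (1)²(0.275) + (2)²(0.3) + (6)²(0.175) + (7)²(0.225) = 18.8
Var(X) = E[X²] − (E[X])² = 18.8 − (3.5)² = 6.55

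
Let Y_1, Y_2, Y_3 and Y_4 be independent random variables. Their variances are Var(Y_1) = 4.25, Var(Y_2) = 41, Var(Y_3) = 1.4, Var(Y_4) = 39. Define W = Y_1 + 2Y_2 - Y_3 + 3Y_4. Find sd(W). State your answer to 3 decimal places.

22.818

By independence, Var(W) = (1)²Var(Y_1) + (2)²Var(Y_2) + (-1)²Var(Y_3) + (3)²Var(Y_4)
= (1)²·4.25 + (2)²·41 + (-1)²·1.4 + (3)²·39 = 520.65
sd(W) = √520.65 ≈ 22.818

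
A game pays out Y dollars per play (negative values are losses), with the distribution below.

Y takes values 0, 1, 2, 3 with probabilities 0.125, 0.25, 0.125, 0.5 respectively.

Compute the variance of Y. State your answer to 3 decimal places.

1.250

E[Y] = (0)(0.125) + (1)(0.25) + (2)(0.125) + (3)(0.5) = 2
E[Y²] = (0)²(0.125) + (1)²(0.25) + (2)²(0.125) + (3)²(0.5) = 5.25
Var(Y) = E[Y²] − (E[Y])² = 5.25 − (2)² = 1.25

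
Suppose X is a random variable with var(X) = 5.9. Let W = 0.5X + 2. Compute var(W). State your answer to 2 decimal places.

var(0.5X + 2) = (0.5)²·var(X) = 0.25·5.9 = 1.475

1.48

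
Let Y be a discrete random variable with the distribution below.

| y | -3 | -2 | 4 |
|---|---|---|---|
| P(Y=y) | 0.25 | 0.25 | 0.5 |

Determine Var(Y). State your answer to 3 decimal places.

E[Y] = (-3)(0.25) + (-2)(0.25) + (4)(0.5) = 0.75
E[Y²] = (-3)²(0.25) + (-2)²(0.25) + (4)²(0.5) = 11.25
Var(Y) = E[Y²] − (E[Y])² = 11.25 − (0.75)² = 10.6875

10.688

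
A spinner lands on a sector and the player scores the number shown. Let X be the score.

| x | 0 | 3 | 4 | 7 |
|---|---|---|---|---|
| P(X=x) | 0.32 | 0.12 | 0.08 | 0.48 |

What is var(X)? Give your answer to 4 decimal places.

9.5584

E[X] = (0)(0.32) + (3)(0.12) + (4)(0.08) + (7)(0.48) = 4.04
E[X²] = (0)²(0.32) + (3)²(0.12) + (4)²(0.08) + (7)²(0.48) = 25.88
var(X) = E[X²] − (E[X])² = 25.88 − (4.04)² = 9.5584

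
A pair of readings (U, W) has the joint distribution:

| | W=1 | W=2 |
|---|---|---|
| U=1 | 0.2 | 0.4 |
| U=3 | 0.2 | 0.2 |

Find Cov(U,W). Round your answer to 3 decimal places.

-0.080

E[U] = 1.8,  E[W] = 1.6
E[UW] = 2.8
Cov(U,W) = E[UW] − E[U]E[W] = 2.8 − (1.8)(1.6) = -0.08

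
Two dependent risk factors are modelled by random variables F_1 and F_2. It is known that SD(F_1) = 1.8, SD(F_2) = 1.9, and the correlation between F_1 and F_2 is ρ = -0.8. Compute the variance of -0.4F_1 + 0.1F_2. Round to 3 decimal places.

Var(F_1) = (1.8)² = 3.24;  Var(F_2) = (1.9)² = 3.61
Cov(F_1,F_2) = ρ·SD(F_1)·SD(F_2) = -0.8·1.8·1.9 = -2.736
Var(-0.4F_1 + 0.1F_2) = (-0.4)²·Var(F_1) + (0.1)²·Var(F_2) + 2·(-0.4)·(0.1)·Cov(F_1,F_2)
= 0.16·3.24 + 0.01·3.61 + -0.08·-2.736 = 0.77338

0.773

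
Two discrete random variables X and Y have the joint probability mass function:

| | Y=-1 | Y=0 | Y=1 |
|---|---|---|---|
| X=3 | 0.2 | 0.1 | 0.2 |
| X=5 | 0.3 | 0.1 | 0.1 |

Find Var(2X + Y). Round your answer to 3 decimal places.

E[X] = 4,  E[Y] = -0.2,  E[XY] = -1
Var(X) = 17 − (4)² = 1;  Var(Y) = 0.8 − (-0.2)² = 0.76
Cov(X,Y) = -1 − (4)(-0.2) = -0.2
Var(2X + Y) = (2)²·1 + (1)²·0.76 + 2·(2)·(1)·-0.2 = 3.96

3.960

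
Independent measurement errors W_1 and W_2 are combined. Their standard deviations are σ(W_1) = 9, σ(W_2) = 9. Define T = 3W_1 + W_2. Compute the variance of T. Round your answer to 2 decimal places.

V(W_1) = 81, V(W_2) = 81
By independence, V(T) = (3)²V(W_1) + (1)²V(W_2)
= (3)²·81 + (1)²·81 = 810

810.00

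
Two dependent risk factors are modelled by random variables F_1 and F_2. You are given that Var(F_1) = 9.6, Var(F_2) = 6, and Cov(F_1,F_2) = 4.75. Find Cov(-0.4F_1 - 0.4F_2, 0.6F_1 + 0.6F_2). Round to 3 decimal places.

Cov(-0.4F_1 - 0.4F_2, 0.6F_1 + 0.6F_2) = (-0.4)(0.6)Var(F_1) + (-0.4)(0.6)Var(F_2) + [(-0.4)(0.6) + (-0.4)(0.6)]Cov(F_1,F_2)
= -0.24·9.6 + -0.24·6 + -0.48·4.75 = -6.024

-6.024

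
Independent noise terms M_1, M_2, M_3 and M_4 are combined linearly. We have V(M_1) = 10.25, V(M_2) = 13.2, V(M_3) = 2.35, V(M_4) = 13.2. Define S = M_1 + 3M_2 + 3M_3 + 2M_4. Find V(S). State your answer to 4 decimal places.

By independence, V(S) = (1)²V(M_1) + (3)²V(M_2) + (3)²V(M_3) + (2)²V(M_4)
= (1)²·10.25 + (3)²·13.2 + (3)²·2.35 + (2)²·13.2 = 203

203.0000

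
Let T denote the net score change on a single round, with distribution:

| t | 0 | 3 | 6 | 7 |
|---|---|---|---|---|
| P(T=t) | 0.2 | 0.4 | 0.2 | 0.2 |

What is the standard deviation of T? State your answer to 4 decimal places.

E[T] = (0)(0.2) + (3)(0.4) + (6)(0.2) + (7)(0.2) = 3.8
E[T²] = (0)²(0.2) + (3)²(0.4) + (6)²(0.2) + (7)²(0.2) = 20.6
Var(T) = E[T²] − (E[T])² = 20.6 − (3.8)² = 6.16
σ(T) = √6.16 ≈ 2.4819

2.4819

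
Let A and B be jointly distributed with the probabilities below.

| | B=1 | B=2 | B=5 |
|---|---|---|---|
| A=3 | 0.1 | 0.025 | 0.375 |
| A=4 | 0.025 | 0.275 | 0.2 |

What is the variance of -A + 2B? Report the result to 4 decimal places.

12.1100

E[A] = 3.5,  E[B] = 3.6,  E[AB] = 12.375
var(A) = 12.5 − (3.5)² = 0.25;  var(B) = 15.7 − (3.6)² = 2.74
cov(A,B) = 12.375 − (3.5)(3.6) = -0.225
var(-A + 2B) = (-1)²·0.25 + (2)²·2.74 + 2·(-1)·(2)·-0.225 = 12.11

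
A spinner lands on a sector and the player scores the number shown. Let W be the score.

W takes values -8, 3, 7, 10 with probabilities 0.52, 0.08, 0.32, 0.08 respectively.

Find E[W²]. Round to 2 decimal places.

57.68

E[W²] = (-8)²(0.52) + (3)²(0.08) + (7)²(0.32) + (10)²(0.08) = 57.68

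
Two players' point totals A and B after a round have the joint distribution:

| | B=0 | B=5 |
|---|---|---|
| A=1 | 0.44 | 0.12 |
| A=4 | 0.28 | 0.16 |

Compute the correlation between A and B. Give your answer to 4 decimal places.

0.1651

E[A] = 2.32,  E[B] = 1.4
E[AB] = 3.8
Cov(A,B) = E[AB] − E[A]E[B] = 3.8 − (2.32)(1.4) = 0.552
V(A) = 2.2176,  V(B) = 5.04
ρ = 0.552 / √(2.2176·5.04) ≈ 0.1651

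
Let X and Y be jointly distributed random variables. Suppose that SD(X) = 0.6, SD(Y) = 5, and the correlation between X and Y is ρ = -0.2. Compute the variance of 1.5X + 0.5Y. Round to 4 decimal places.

6.1600

var(X) = (0.6)² = 0.36;  var(Y) = (5)² = 25
cov(X,Y) = ρ·SD(X)·SD(Y) = -0.2·0.6·5 = -0.6
var(1.5X + 0.5Y) = (1.5)²·var(X) + (0.5)²·var(Y) + 2·(1.5)·(0.5)·cov(X,Y)
= 2.25·0.36 + 0.25·25 + 1.5·-0.6 = 6.16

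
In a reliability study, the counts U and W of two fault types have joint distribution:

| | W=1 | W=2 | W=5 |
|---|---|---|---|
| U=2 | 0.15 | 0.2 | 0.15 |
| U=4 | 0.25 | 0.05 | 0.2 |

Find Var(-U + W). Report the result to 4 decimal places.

E[U] = 3,  E[W] = 2.65,  E[UW] = 8
Var(U) = 10 − (3)² = 1;  Var(W) = 10.15 − (2.65)² = 3.1275
Cov(U,W) = 8 − (3)(2.65) = 0.05
Var(-U + W) = (-1)²·1 + (1)²·3.1275 + 2·(-1)·(1)·0.05 = 4.0275

4.0275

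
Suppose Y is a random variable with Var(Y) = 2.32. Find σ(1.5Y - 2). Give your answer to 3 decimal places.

2.285

Var(1.5Y - 2) = (1.5)²·2.32 = 5.22
σ(1.5Y - 2) = √5.22 ≈ 2.285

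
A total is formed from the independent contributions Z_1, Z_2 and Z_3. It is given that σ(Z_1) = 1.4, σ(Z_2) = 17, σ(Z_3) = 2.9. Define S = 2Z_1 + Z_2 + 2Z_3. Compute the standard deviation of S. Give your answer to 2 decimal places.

Var(Z_1) = 1.96, Var(Z_2) = 289, Var(Z_3) = 8.41
By independence, Var(S) = (2)²Var(Z_1) + (1)²Var(Z_2) + (2)²Var(Z_3)
= (2)²·1.96 + (1)²·289 + (2)²·8.41 = 330.48
σ(S) = √330.48 ≈ 18.18

18.18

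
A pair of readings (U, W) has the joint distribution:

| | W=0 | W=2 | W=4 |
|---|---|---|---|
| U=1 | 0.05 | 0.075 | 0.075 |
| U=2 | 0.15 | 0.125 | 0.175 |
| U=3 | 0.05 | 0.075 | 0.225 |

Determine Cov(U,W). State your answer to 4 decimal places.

0.2325

E[U] = 2.15,  E[W] = 2.45
E[UW] = 5.5
Cov(U,W) = E[UW] − E[U]E[W] = 5.5 − (2.15)(2.45) = 0.2325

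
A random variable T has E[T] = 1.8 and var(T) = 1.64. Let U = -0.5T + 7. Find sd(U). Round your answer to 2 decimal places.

var(-0.5T + 7) = (-0.5)²·1.64 = 0.41
sd(U) = √0.41 ≈ 0.64

0.64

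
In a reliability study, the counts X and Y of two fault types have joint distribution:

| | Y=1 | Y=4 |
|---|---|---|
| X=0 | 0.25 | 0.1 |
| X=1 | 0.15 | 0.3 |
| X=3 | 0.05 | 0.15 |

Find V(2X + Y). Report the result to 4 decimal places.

E[X] = 1.05,  E[Y] = 2.65,  E[XY] = 3.3
V(X) = 2.25 − (1.05)² = 1.1475;  V(Y) = 9.25 − (2.65)² = 2.2275
cov(X,Y) = 3.3 − (1.05)(2.65) = 0.5175
V(2X + Y) = (2)²·1.1475 + (1)²·2.2275 + 2·(2)·(1)·0.5175 = 8.8875

8.8875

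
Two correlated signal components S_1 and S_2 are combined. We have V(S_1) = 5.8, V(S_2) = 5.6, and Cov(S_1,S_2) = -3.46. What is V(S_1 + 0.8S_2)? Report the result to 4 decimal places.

V(S_1 + 0.8S_2) = (1)²·V(S_1) + (0.8)²·V(S_2) + 2·(1)·(0.8)·Cov(S_1,S_2)
= 1·5.8 + 0.64·5.6 + 1.6·-3.46 = 3.848

3.8480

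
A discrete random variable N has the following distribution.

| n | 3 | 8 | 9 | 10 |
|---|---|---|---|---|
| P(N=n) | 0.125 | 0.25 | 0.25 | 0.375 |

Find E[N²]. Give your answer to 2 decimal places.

74.88

E[N²] = (3)²(0.125) + (8)²(0.25) + (9)²(0.25) + (10)²(0.375) = 74.875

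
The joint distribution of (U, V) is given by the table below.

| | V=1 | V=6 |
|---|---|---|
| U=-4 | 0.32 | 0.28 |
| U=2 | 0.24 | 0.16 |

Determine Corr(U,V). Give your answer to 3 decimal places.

-0.066

E[U] = -1.6,  E[V] = 3.2
E[UV] = -5.6
cov(U,V) = E[UV] − E[U]E[V] = -5.6 − (-1.6)(3.2) = -0.48
var(U) = 8.64,  var(V) = 6.16
ρ = -0.48 / √(8.64·6.16) ≈ -0.066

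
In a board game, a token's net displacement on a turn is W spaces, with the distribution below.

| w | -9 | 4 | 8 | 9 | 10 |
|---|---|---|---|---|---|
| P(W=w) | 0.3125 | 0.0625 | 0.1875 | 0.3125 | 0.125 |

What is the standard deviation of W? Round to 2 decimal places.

8.19

E[W] = (-9)(0.3125) + (4)(0.0625) + (8)(0.1875) + (9)(0.3125) + (10)(0.125) = 3
E[W²] = (-9)²(0.3125) + (4)²(0.0625) + (8)²(0.1875) + (9)²(0.3125) + (10)²(0.125) = 76.125
V(W) = E[W²] − (E[W])² = 76.125 − (3)² = 67.125
SD(W) = √67.125 ≈ 8.19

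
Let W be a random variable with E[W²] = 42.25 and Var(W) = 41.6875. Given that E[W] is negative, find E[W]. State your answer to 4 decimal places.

(E[W])² = E[W²] − Var(W) = 42.25 − 41.6875 = 0.5625
E[W] = −√0.5625 = -0.75

-0.7500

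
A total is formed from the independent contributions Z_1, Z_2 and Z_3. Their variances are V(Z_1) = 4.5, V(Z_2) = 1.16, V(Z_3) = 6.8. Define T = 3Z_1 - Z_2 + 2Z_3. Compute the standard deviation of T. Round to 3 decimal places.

8.298

By independence, V(T) = (3)²V(Z_1) + (-1)²V(Z_2) + (2)²V(Z_3)
= (3)²·4.5 + (-1)²·1.16 + (2)²·6.8 = 68.86
σ(T) = √68.86 ≈ 8.298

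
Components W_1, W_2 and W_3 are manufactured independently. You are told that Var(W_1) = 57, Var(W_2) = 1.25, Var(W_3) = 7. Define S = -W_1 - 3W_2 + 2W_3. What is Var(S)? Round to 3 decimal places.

96.250

By independence, Var(S) = (-1)²Var(W_1) + (-3)²Var(W_2) + (2)²Var(W_3)
= (-1)²·57 + (-3)²·1.25 + (2)²·7 = 96.25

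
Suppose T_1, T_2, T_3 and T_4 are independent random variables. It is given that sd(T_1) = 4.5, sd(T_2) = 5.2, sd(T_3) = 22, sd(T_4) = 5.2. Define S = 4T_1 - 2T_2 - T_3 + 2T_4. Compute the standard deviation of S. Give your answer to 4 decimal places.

32.0050

Var(T_1) = 20.25, Var(T_2) = 27.04, Var(T_3) = 484, Var(T_4) = 27.04
By independence, Var(S) = (4)²Var(T_1) + (-2)²Var(T_2) + (-1)²Var(T_3) + (2)²Var(T_4)
= (4)²·20.25 + (-2)²·27.04 + (-1)²·484 + (2)²·27.04 = 1024.32
sd(S) = √1024.32 ≈ 32.0050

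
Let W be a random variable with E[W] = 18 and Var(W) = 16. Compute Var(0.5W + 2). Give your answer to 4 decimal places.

4.0000

Var(0.5W + 2) = (0.5)²·Var(W) = 0.25·16 = 4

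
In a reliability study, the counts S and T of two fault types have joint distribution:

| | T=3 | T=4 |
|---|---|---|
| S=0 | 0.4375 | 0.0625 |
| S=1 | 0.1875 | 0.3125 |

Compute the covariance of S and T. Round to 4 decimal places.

E[S] = 0.5,  E[T] = 3.375
E[ST] = 1.8125
cov(S,T) = E[ST] − E[S]E[T] = 1.8125 − (0.5)(3.375) = 0.125

0.1250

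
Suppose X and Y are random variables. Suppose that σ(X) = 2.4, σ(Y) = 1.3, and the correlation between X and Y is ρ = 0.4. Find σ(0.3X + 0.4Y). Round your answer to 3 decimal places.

Var(X) = (2.4)² = 5.76;  Var(Y) = (1.3)² = 1.69
cov(X,Y) = ρ·σ(X)·σ(Y) = 0.4·2.4·1.3 = 1.248
Var(0.3X + 0.4Y) = (0.3)²·Var(X) + (0.4)²·Var(Y) + 2·(0.3)·(0.4)·cov(X,Y)
= 0.09·5.76 + 0.16·1.69 + 0.24·1.248 = 1.08832
σ(0.3X + 0.4Y) = √1.08832 ≈ 1.043

1.043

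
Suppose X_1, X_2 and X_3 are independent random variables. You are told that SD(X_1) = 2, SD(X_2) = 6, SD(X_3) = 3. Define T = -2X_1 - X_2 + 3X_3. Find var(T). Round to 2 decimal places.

133.00

var(X_1) = 4, var(X_2) = 36, var(X_3) = 9
By independence, var(T) = (-2)²var(X_1) + (-1)²var(X_2) + (3)²var(X_3)
= (-2)²·4 + (-1)²·36 + (3)²·9 = 133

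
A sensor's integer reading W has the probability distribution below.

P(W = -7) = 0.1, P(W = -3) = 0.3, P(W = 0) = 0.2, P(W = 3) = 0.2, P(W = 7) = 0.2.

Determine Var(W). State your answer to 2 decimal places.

19.04

E[W] = (-7)(0.1) + (-3)(0.3) + (0)(0.2) + (3)(0.2) + (7)(0.2) = 0.4
E[W²] = (-7)²(0.1) + (-3)²(0.3) + (0)²(0.2) + (3)²(0.2) + (7)²(0.2) = 19.2
Var(W) = E[W²] − (E[W])² = 19.2 − (0.4)² = 19.04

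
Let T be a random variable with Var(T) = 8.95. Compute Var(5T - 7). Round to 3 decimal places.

223.750

Var(5T - 7) = (5)²·Var(T) = 25·8.95 = 223.75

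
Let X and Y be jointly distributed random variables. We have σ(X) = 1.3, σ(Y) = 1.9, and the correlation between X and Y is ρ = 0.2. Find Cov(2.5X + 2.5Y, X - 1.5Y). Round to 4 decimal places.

Var(X) = (1.3)² = 1.69;  Var(Y) = (1.9)² = 3.61
Cov(X,Y) = ρ·σ(X)·σ(Y) = 0.2·1.3·1.9 = 0.494
Cov(2.5X + 2.5Y, X - 1.5Y) = (2.5)(1)Var(X) + (2.5)(-1.5)Var(Y) + [(2.5)(-1.5) + (2.5)(1)]Cov(X,Y)
= 2.5·1.69 + -3.75·3.61 + -1.25·0.494 = -9.93

-9.9300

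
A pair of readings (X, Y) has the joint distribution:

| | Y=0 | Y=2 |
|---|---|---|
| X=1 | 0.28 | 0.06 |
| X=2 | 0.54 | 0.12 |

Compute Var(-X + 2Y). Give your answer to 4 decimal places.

2.5764

E[X] = 1.66,  E[Y] = 0.36,  E[XY] = 0.6
Var(X) = 2.98 − (1.66)² = 0.2244;  Var(Y) = 0.72 − (0.36)² = 0.5904
cov(X,Y) = 0.6 − (1.66)(0.36) = 0.0024
Var(-X + 2Y) = (-1)²·0.2244 + (2)²·0.5904 + 2·(-1)·(2)·0.0024 = 2.5764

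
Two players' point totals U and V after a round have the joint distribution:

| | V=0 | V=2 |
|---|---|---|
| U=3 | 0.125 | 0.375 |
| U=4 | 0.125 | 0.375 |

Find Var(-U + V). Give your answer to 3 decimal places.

E[U] = 3.5,  E[V] = 1.5,  E[UV] = 5.25
Var(U) = 12.5 − (3.5)² = 0.25;  Var(V) = 3 − (1.5)² = 0.75
cov(U,V) = 5.25 − (3.5)(1.5) = 0
Var(-U + V) = (-1)²·0.25 + (1)²·0.75 + 2·(-1)·(1)·0 = 1

1.000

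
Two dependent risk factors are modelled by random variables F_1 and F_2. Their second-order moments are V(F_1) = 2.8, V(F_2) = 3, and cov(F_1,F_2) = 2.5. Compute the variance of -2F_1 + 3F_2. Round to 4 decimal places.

V(-2F_1 + 3F_2) = (-2)²·V(F_1) + (3)²·V(F_2) + 2·(-2)·(3)·cov(F_1,F_2)
= 4·2.8 + 9·3 + -12·2.5 = 8.2

8.2000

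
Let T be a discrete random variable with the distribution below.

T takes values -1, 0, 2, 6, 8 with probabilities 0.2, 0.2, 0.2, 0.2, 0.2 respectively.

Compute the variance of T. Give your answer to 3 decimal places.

12.000

E[T] = (-1)(0.2) + (0)(0.2) + (2)(0.2) + (6)(0.2) + (8)(0.2) = 3
E[T²] = (-1)²(0.2) + (0)²(0.2) + (2)²(0.2) + (6)²(0.2) + (8)²(0.2) = 21
var(T) = E[T²] − (E[T])² = 21 − (3)² = 12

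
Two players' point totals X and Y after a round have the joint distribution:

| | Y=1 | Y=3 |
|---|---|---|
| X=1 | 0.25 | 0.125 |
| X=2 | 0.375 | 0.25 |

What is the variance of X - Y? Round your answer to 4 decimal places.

1.1094

E[X] = 1.625,  E[Y] = 1.75,  E[XY] = 2.875
Var(X) = 2.875 − (1.625)² = 0.234375;  Var(Y) = 4 − (1.75)² = 0.9375
Cov(X,Y) = 2.875 − (1.625)(1.75) = 0.03125
Var(X - Y) = (1)²·0.234375 + (-1)²·0.9375 + 2·(1)·(-1)·0.03125 = 1.109375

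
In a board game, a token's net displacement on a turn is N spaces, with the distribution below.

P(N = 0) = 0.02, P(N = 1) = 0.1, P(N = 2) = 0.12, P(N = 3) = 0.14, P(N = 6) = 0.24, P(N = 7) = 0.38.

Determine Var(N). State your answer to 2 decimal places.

5.48

E[N] = (0)(0.02) + (1)(0.1) + (2)(0.12) + (3)(0.14) + (6)(0.24) + (7)(0.38) = 4.86
E[N²] = (0)²(0.02) + (1)²(0.1) + (2)²(0.12) + (3)²(0.14) + (6)²(0.24) + (7)²(0.38) = 29.1
Var(N) = E[N²] − (E[N])² = 29.1 − (4.86)² = 5.4804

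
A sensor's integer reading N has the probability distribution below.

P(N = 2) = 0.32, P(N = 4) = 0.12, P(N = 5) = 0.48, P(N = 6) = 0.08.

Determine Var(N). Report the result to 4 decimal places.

2.0800

E[N] = (2)(0.32) + (4)(0.12) + (5)(0.48) + (6)(0.08) = 4
E[N²] = (2)²(0.32) + (4)²(0.12) + (5)²(0.48) + (6)²(0.08) = 18.08
Var(N) = E[N²] − (E[N])² = 18.08 − (4)² = 2.08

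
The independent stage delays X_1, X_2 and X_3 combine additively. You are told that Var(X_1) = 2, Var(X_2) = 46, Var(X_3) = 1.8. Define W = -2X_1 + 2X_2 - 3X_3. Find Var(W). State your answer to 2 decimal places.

By independence, Var(W) = (-2)²Var(X_1) + (2)²Var(X_2) + (-3)²Var(X_3)
= (-2)²·2 + (2)²·46 + (-3)²·1.8 = 208.2

208.20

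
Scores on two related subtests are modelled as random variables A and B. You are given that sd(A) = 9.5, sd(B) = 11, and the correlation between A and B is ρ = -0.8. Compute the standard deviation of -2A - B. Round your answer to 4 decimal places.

12.1491

var(A) = (9.5)² = 90.25;  var(B) = (11)² = 121
Cov(A,B) = ρ·sd(A)·sd(B) = -0.8·9.5·11 = -83.6
var(-2A - B) = (-2)²·var(A) + (-1)²·var(B) + 2·(-2)·(-1)·Cov(A,B)
= 4·90.25 + 1·121 + 4·-83.6 = 147.6
sd(-2A - B) = √147.6 ≈ 12.1491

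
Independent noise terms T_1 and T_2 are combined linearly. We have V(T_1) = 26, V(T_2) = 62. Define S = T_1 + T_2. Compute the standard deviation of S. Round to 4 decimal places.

By independence, V(S) = (1)²V(T_1) + (1)²V(T_2)
= (1)²·26 + (1)²·62 = 88
SD(S) = √88 ≈ 9.3808

9.3808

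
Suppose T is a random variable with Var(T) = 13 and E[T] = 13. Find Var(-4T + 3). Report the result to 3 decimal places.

Var(-4T + 3) = (-4)²·Var(T) = 16·13 = 208

208.000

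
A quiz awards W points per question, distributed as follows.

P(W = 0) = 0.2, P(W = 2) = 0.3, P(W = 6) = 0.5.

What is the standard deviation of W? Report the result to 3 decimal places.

2.498

E[W] = (0)(0.2) + (2)(0.3) + (6)(0.5) = 3.6
E[W²] = (0)²(0.2) + (2)²(0.3) + (6)²(0.5) = 19.2
Var(W) = E[W²] − (E[W])² = 19.2 − (3.6)² = 6.24
SD(W) = √6.24 ≈ 2.498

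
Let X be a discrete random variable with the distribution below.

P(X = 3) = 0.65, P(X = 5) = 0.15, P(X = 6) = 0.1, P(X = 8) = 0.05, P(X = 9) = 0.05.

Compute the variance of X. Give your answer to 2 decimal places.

3.23

E[X] = (3)(0.65) + (5)(0.15) + (6)(0.1) + (8)(0.05) + (9)(0.05) = 4.15
E[X²] = (3)²(0.65) + (5)²(0.15) + (6)²(0.1) + (8)²(0.05) + (9)²(0.05) = 20.45
Var(X) = E[X²] − (E[X])² = 20.45 − (4.15)² = 3.2275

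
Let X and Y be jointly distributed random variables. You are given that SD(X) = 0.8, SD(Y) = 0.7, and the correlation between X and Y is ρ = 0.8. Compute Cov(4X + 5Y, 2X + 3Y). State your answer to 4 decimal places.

22.3260

Var(X) = (0.8)² = 0.64;  Var(Y) = (0.7)² = 0.49
Cov(X,Y) = ρ·SD(X)·SD(Y) = 0.8·0.8·0.7 = 0.448
Cov(4X + 5Y, 2X + 3Y) = (4)(2)Var(X) + (5)(3)Var(Y) + [(4)(3) + (5)(2)]Cov(X,Y)
= 8·0.64 + 15·0.49 + 22·0.448 = 22.326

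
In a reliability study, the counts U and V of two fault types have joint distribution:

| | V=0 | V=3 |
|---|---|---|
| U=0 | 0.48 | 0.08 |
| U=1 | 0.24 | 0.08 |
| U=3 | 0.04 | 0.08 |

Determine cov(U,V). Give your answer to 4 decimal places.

0.4704

E[U] = 0.68,  E[V] = 0.72
E[UV] = 0.96
cov(U,V) = E[UV] − E[U]E[V] = 0.96 − (0.68)(0.72) = 0.4704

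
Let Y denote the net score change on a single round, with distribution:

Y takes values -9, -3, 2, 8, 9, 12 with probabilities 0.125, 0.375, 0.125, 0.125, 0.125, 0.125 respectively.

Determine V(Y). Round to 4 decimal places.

47.4844

E[Y] = (-9)(0.125) + (-3)(0.375) + (2)(0.125) + (8)(0.125) + (9)(0.125) + (12)(0.125) = 1.625
E[Y²] = (-9)²(0.125) + (-3)²(0.375) + (2)²(0.125) + (8)²(0.125) + (9)²(0.125) + (12)²(0.125) = 50.125
V(Y) = E[Y²] − (E[Y])² = 50.125 − (1.625)² = 47.484375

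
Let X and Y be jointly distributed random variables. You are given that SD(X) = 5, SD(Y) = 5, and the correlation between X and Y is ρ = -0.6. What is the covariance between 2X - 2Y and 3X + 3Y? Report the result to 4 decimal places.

0.0000

var(X) = (5)² = 25;  var(Y) = (5)² = 25
Cov(X,Y) = ρ·SD(X)·SD(Y) = -0.6·5·5 = -15
Cov(2X - 2Y, 3X + 3Y) = (2)(3)var(X) + (-2)(3)var(Y) + [(2)(3) + (-2)(3)]Cov(X,Y)
= 6·25 + -6·25 + 0·-15 = 0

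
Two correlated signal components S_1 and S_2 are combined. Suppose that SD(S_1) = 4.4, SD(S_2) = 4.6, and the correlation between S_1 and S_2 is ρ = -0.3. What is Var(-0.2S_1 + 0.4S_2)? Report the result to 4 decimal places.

5.1315

Var(S_1) = (4.4)² = 19.36;  Var(S_2) = (4.6)² = 21.16
Cov(S_1,S_2) = ρ·SD(S_1)·SD(S_2) = -0.3·4.4·4.6 = -6.072
Var(-0.2S_1 + 0.4S_2) = (-0.2)²·Var(S_1) + (0.4)²·Var(S_2) + 2·(-0.2)·(0.4)·Cov(S_1,S_2)
= 0.04·19.36 + 0.16·21.16 + -0.16·-6.072 = 5.13152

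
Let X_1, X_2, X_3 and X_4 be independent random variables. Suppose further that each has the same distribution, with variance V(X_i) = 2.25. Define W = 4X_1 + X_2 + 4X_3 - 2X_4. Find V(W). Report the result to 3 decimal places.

83.250

By independence, V(W) = (4)²V(X_1) + (1)²V(X_2) + (4)²V(X_3) + (-2)²V(X_4)
= (4)²·2.25 + (1)²·2.25 + (4)²·2.25 + (-2)²·2.25 = 83.25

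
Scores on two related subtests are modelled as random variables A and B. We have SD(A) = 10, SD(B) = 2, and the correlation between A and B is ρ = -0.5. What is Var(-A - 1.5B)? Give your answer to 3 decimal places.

Var(A) = (10)² = 100;  Var(B) = (2)² = 4
Cov(A,B) = ρ·SD(A)·SD(B) = -0.5·10·2 = -10
Var(-A - 1.5B) = (-1)²·Var(A) + (-1.5)²·Var(B) + 2·(-1)·(-1.5)·Cov(A,B)
= 1·100 + 2.25·4 + 3·-10 = 79

79.000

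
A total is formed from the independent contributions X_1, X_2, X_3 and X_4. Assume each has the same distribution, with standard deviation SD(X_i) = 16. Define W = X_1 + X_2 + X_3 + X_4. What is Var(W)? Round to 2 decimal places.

Var(X_i) = (16)² = 256
By independence, Var(W) = (1)²Var(X_1) + (1)²Var(X_2) + (1)²Var(X_3) + (1)²Var(X_4)
= (1)²·256 + (1)²·256 + (1)²·256 + (1)²·256 = 1024

1024.00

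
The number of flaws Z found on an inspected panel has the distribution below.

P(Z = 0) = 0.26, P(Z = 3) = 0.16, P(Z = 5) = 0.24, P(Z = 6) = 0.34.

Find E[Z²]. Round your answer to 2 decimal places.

19.68

E[Z²] = (0)²(0.26) + (3)²(0.16) + (5)²(0.24) + (6)²(0.34) = 19.68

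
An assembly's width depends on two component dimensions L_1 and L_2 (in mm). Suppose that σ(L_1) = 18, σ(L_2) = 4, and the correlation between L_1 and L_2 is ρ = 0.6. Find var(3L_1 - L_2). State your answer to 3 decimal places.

2672.800

var(L_1) = (18)² = 324;  var(L_2) = (4)² = 16
cov(L_1,L_2) = ρ·σ(L_1)·σ(L_2) = 0.6·18·4 = 43.2
var(3L_1 - L_2) = (3)²·var(L_1) + (-1)²·var(L_2) + 2·(3)·(-1)·cov(L_1,L_2)
= 9·324 + 1·16 + -6·43.2 = 2672.8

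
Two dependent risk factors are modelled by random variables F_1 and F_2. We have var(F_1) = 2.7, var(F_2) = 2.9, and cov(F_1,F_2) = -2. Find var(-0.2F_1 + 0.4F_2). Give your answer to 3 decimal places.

0.892

var(-0.2F_1 + 0.4F_2) = (-0.2)²·var(F_1) + (0.4)²·var(F_2) + 2·(-0.2)·(0.4)·cov(F_1,F_2)
= 0.04·2.7 + 0.16·2.9 + -0.16·-2 = 0.892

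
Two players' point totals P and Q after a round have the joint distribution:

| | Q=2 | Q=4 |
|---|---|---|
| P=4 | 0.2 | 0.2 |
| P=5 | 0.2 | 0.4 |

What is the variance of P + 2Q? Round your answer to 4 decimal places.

E[P] = 4.6,  E[Q] = 3.2,  E[PQ] = 14.8
Var(P) = 21.4 − (4.6)² = 0.24;  Var(Q) = 11.2 − (3.2)² = 0.96
Cov(P,Q) = 14.8 − (4.6)(3.2) = 0.08
Var(P + 2Q) = (1)²·0.24 + (2)²·0.96 + 2·(1)·(2)·0.08 = 4.4

4.4000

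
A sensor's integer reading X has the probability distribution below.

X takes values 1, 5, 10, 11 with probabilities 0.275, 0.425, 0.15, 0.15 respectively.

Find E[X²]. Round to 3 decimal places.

E[X²] = (1)²(0.275) + (5)²(0.425) + (10)²(0.15) + (11)²(0.15) = 44.05

44.050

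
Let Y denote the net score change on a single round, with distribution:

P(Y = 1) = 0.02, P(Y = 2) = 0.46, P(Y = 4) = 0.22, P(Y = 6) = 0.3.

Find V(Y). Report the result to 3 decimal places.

3.076

E[Y] = (1)(0.02) + (2)(0.46) + (4)(0.22) + (6)(0.3) = 3.62
E[Y²] = (1)²(0.02) + (2)²(0.46) + (4)²(0.22) + (6)²(0.3) = 16.18
V(Y) = E[Y²] − (E[Y])² = 16.18 − (3.62)² = 3.0756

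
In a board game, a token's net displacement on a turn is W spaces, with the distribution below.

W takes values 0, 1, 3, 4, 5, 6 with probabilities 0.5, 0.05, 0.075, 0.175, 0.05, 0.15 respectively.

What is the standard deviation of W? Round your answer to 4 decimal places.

E[W] = (0)(0.5) + (1)(0.05) + (3)(0.075) + (4)(0.175) + (5)(0.05) + (6)(0.15) = 2.125
E[W²] = (0)²(0.5) + (1)²(0.05) + (3)²(0.075) + (4)²(0.175) + (5)²(0.05) + (6)²(0.15) = 10.175
var(W) = E[W²] − (E[W])² = 10.175 − (2.125)² = 5.659375
sd(W) = √5.659375 ≈ 2.3789

2.3789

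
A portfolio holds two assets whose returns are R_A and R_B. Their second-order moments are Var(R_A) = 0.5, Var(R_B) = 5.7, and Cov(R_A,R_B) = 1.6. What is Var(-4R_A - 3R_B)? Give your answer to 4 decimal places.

Var(-4R_A - 3R_B) = (-4)²·Var(R_A) + (-3)²·Var(R_B) + 2·(-4)·(-3)·Cov(R_A,R_B)
= 16·0.5 + 9·5.7 + 24·1.6 = 97.7

97.7000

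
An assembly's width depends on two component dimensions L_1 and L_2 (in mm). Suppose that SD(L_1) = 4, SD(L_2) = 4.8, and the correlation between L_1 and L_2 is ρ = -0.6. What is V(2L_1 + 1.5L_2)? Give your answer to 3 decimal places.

46.720

V(L_1) = (4)² = 16;  V(L_2) = (4.8)² = 23.04
Cov(L_1,L_2) = ρ·SD(L_1)·SD(L_2) = -0.6·4·4.8 = -11.52
V(2L_1 + 1.5L_2) = (2)²·V(L_1) + (1.5)²·V(L_2) + 2·(2)·(1.5)·Cov(L_1,L_2)
= 4·16 + 2.25·23.04 + 6·-11.52 = 46.72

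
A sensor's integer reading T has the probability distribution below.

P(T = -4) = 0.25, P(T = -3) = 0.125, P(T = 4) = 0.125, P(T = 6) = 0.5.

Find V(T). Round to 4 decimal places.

20.6094

E[T] = (-4)(0.25) + (-3)(0.125) + (4)(0.125) + (6)(0.5) = 2.125
E[T²] = (-4)²(0.25) + (-3)²(0.125) + (4)²(0.125) + (6)²(0.5) = 25.125
V(T) = E[T²] − (E[T])² = 25.125 − (2.125)² = 20.609375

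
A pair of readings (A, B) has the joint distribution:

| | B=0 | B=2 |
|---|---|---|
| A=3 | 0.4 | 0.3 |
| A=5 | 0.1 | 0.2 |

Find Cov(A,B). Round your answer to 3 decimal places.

E[A] = 3.6,  E[B] = 1
E[AB] = 3.8
Cov(A,B) = E[AB] − E[A]E[B] = 3.8 − (3.6)(1) = 0.2

0.200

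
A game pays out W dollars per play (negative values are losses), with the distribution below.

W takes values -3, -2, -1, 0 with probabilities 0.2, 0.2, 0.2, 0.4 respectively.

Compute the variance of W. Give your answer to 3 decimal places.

E[W] = (-3)(0.2) + (-2)(0.2) + (-1)(0.2) + (0)(0.4) = -1.2
E[W²] = (-3)²(0.2) + (-2)²(0.2) + (-1)²(0.2) + (0)²(0.4) = 2.8
V(W) = E[W²] − (E[W])² = 2.8 − (-1.2)² = 1.36

1.360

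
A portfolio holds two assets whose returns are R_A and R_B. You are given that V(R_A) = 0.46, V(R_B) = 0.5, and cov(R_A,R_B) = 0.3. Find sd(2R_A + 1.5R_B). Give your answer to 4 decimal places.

2.1829

V(2R_A + 1.5R_B) = (2)²·V(R_A) + (1.5)²·V(R_B) + 2·(2)·(1.5)·cov(R_A,R_B)
= 4·0.46 + 2.25·0.5 + 6·0.3 = 4.765
sd(2R_A + 1.5R_B) = √4.765 ≈ 2.1829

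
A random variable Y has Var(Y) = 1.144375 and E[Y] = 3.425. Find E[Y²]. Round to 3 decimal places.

E[Y²] = Var(Y) + (E[Y])² = 1.144375 + (3.425)² = 12.875

12.875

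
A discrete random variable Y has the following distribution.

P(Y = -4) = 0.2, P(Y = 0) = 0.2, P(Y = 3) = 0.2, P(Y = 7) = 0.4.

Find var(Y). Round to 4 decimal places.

17.8400

E[Y] = (-4)(0.2) + (0)(0.2) + (3)(0.2) + (7)(0.4) = 2.6
E[Y²] = (-4)²(0.2) + (0)²(0.2) + (3)²(0.2) + (7)²(0.4) = 24.6
var(Y) = E[Y²] − (E[Y])² = 24.6 − (2.6)² = 17.84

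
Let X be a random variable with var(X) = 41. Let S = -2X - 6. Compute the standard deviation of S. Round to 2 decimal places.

var(-2X - 6) = (-2)²·41 = 164
σ(S) = √164 ≈ 12.81

12.81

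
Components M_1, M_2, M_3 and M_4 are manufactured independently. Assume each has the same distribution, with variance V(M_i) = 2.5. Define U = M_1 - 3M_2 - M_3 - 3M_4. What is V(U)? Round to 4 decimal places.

By independence, V(U) = (1)²V(M_1) + (-3)²V(M_2) + (-1)²V(M_3) + (-3)²V(M_4)
= (1)²·2.5 + (-3)²·2.5 + (-1)²·2.5 + (-3)²·2.5 = 50

50.0000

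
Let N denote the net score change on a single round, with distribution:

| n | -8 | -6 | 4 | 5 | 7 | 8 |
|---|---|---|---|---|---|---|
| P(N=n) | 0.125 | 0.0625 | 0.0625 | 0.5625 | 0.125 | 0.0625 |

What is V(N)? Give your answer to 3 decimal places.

E[N] = (-8)(0.125) + (-6)(0.0625) + (4)(0.0625) + (5)(0.5625) + (7)(0.125) + (8)(0.0625) = 3.0625
E[N²] = (-8)²(0.125) + (-6)²(0.0625) + (4)²(0.0625) + (5)²(0.5625) + (7)²(0.125) + (8)²(0.0625) = 35.4375
V(N) = E[N²] − (E[N])² = 35.4375 − (3.0625)² = 26.05859375

26.059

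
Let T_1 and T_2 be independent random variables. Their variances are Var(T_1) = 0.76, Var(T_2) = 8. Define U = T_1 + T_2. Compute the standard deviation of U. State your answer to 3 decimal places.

By independence, Var(U) = (1)²Var(T_1) + (1)²Var(T_2)
= (1)²·0.76 + (1)²·8 = 8.76
SD(U) = √8.76 ≈ 2.960

2.960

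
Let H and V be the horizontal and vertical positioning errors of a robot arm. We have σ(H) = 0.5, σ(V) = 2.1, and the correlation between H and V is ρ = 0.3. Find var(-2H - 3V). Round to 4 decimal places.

var(H) = (0.5)² = 0.25;  var(V) = (2.1)² = 4.41
cov(H,V) = ρ·σ(H)·σ(V) = 0.3·0.5·2.1 = 0.315
var(-2H - 3V) = (-2)²·var(H) + (-3)²·var(V) + 2·(-2)·(-3)·cov(H,V)
= 4·0.25 + 9·4.41 + 12·0.315 = 44.47

44.4700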